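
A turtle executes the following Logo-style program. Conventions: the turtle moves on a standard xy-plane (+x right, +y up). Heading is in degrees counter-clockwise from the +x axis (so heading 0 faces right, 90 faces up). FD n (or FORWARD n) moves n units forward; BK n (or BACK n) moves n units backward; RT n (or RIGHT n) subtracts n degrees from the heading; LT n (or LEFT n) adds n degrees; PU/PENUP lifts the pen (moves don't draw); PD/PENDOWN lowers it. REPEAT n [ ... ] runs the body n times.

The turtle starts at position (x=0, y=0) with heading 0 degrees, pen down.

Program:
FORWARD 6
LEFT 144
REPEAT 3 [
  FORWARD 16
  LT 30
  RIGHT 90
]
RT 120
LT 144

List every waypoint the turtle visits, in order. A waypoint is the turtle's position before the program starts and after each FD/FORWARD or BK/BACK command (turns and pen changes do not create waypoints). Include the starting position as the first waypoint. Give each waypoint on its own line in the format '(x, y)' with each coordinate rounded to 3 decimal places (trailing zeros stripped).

Executing turtle program step by step:
Start: pos=(0,0), heading=0, pen down
FD 6: (0,0) -> (6,0) [heading=0, draw]
LT 144: heading 0 -> 144
REPEAT 3 [
  -- iteration 1/3 --
  FD 16: (6,0) -> (-6.944,9.405) [heading=144, draw]
  LT 30: heading 144 -> 174
  RT 90: heading 174 -> 84
  -- iteration 2/3 --
  FD 16: (-6.944,9.405) -> (-5.272,25.317) [heading=84, draw]
  LT 30: heading 84 -> 114
  RT 90: heading 114 -> 24
  -- iteration 3/3 --
  FD 16: (-5.272,25.317) -> (9.345,31.825) [heading=24, draw]
  LT 30: heading 24 -> 54
  RT 90: heading 54 -> 324
]
RT 120: heading 324 -> 204
LT 144: heading 204 -> 348
Final: pos=(9.345,31.825), heading=348, 4 segment(s) drawn
Waypoints (5 total):
(0, 0)
(6, 0)
(-6.944, 9.405)
(-5.272, 25.317)
(9.345, 31.825)

Answer: (0, 0)
(6, 0)
(-6.944, 9.405)
(-5.272, 25.317)
(9.345, 31.825)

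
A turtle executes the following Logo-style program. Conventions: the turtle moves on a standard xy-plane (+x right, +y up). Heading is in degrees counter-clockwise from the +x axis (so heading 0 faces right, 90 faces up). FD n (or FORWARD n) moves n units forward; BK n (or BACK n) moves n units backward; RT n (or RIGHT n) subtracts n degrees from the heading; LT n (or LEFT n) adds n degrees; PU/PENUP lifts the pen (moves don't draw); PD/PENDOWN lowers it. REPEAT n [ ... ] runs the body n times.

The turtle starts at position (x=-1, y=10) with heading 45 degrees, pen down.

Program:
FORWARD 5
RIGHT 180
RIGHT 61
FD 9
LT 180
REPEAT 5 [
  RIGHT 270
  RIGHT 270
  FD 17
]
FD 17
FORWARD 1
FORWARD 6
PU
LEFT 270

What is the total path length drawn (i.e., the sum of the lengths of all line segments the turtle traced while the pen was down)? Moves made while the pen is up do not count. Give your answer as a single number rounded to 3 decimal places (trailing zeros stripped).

Executing turtle program step by step:
Start: pos=(-1,10), heading=45, pen down
FD 5: (-1,10) -> (2.536,13.536) [heading=45, draw]
RT 180: heading 45 -> 225
RT 61: heading 225 -> 164
FD 9: (2.536,13.536) -> (-6.116,16.016) [heading=164, draw]
LT 180: heading 164 -> 344
REPEAT 5 [
  -- iteration 1/5 --
  RT 270: heading 344 -> 74
  RT 270: heading 74 -> 164
  FD 17: (-6.116,16.016) -> (-22.457,20.702) [heading=164, draw]
  -- iteration 2/5 --
  RT 270: heading 164 -> 254
  RT 270: heading 254 -> 344
  FD 17: (-22.457,20.702) -> (-6.116,16.016) [heading=344, draw]
  -- iteration 3/5 --
  RT 270: heading 344 -> 74
  RT 270: heading 74 -> 164
  FD 17: (-6.116,16.016) -> (-22.457,20.702) [heading=164, draw]
  -- iteration 4/5 --
  RT 270: heading 164 -> 254
  RT 270: heading 254 -> 344
  FD 17: (-22.457,20.702) -> (-6.116,16.016) [heading=344, draw]
  -- iteration 5/5 --
  RT 270: heading 344 -> 74
  RT 270: heading 74 -> 164
  FD 17: (-6.116,16.016) -> (-22.457,20.702) [heading=164, draw]
]
FD 17: (-22.457,20.702) -> (-38.799,25.388) [heading=164, draw]
FD 1: (-38.799,25.388) -> (-39.76,25.664) [heading=164, draw]
FD 6: (-39.76,25.664) -> (-45.528,27.317) [heading=164, draw]
PU: pen up
LT 270: heading 164 -> 74
Final: pos=(-45.528,27.317), heading=74, 10 segment(s) drawn

Segment lengths:
  seg 1: (-1,10) -> (2.536,13.536), length = 5
  seg 2: (2.536,13.536) -> (-6.116,16.016), length = 9
  seg 3: (-6.116,16.016) -> (-22.457,20.702), length = 17
  seg 4: (-22.457,20.702) -> (-6.116,16.016), length = 17
  seg 5: (-6.116,16.016) -> (-22.457,20.702), length = 17
  seg 6: (-22.457,20.702) -> (-6.116,16.016), length = 17
  seg 7: (-6.116,16.016) -> (-22.457,20.702), length = 17
  seg 8: (-22.457,20.702) -> (-38.799,25.388), length = 17
  seg 9: (-38.799,25.388) -> (-39.76,25.664), length = 1
  seg 10: (-39.76,25.664) -> (-45.528,27.317), length = 6
Total = 123

Answer: 123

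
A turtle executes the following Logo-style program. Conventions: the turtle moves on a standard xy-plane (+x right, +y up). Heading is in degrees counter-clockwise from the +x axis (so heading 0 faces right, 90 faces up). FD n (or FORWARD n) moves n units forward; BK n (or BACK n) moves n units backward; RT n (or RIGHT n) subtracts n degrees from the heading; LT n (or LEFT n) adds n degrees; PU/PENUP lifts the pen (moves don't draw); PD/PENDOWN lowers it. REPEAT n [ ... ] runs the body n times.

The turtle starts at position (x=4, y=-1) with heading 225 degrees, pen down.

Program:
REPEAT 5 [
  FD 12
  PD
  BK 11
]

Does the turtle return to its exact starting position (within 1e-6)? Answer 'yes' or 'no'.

Executing turtle program step by step:
Start: pos=(4,-1), heading=225, pen down
REPEAT 5 [
  -- iteration 1/5 --
  FD 12: (4,-1) -> (-4.485,-9.485) [heading=225, draw]
  PD: pen down
  BK 11: (-4.485,-9.485) -> (3.293,-1.707) [heading=225, draw]
  -- iteration 2/5 --
  FD 12: (3.293,-1.707) -> (-5.192,-10.192) [heading=225, draw]
  PD: pen down
  BK 11: (-5.192,-10.192) -> (2.586,-2.414) [heading=225, draw]
  -- iteration 3/5 --
  FD 12: (2.586,-2.414) -> (-5.899,-10.899) [heading=225, draw]
  PD: pen down
  BK 11: (-5.899,-10.899) -> (1.879,-3.121) [heading=225, draw]
  -- iteration 4/5 --
  FD 12: (1.879,-3.121) -> (-6.607,-11.607) [heading=225, draw]
  PD: pen down
  BK 11: (-6.607,-11.607) -> (1.172,-3.828) [heading=225, draw]
  -- iteration 5/5 --
  FD 12: (1.172,-3.828) -> (-7.314,-12.314) [heading=225, draw]
  PD: pen down
  BK 11: (-7.314,-12.314) -> (0.464,-4.536) [heading=225, draw]
]
Final: pos=(0.464,-4.536), heading=225, 10 segment(s) drawn

Start position: (4, -1)
Final position: (0.464, -4.536)
Distance = 5; >= 1e-6 -> NOT closed

Answer: no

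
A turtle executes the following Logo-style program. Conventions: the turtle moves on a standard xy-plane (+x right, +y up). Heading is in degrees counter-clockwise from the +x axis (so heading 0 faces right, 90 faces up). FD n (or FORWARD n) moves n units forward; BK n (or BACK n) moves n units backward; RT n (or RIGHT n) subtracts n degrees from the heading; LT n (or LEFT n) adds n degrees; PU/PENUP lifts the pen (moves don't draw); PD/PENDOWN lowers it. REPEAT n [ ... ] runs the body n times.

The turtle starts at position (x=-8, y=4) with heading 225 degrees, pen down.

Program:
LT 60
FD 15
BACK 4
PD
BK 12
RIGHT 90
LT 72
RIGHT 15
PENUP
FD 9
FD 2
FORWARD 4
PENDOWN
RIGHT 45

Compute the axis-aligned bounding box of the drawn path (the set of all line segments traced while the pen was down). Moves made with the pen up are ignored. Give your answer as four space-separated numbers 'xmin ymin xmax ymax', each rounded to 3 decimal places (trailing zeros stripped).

Answer: -8.259 -10.489 -4.118 4.966

Derivation:
Executing turtle program step by step:
Start: pos=(-8,4), heading=225, pen down
LT 60: heading 225 -> 285
FD 15: (-8,4) -> (-4.118,-10.489) [heading=285, draw]
BK 4: (-4.118,-10.489) -> (-5.153,-6.625) [heading=285, draw]
PD: pen down
BK 12: (-5.153,-6.625) -> (-8.259,4.966) [heading=285, draw]
RT 90: heading 285 -> 195
LT 72: heading 195 -> 267
RT 15: heading 267 -> 252
PU: pen up
FD 9: (-8.259,4.966) -> (-11.04,-3.594) [heading=252, move]
FD 2: (-11.04,-3.594) -> (-11.658,-5.496) [heading=252, move]
FD 4: (-11.658,-5.496) -> (-12.894,-9.3) [heading=252, move]
PD: pen down
RT 45: heading 252 -> 207
Final: pos=(-12.894,-9.3), heading=207, 3 segment(s) drawn

Segment endpoints: x in {-8.259, -8, -5.153, -4.118}, y in {-10.489, -6.625, 4, 4.966}
xmin=-8.259, ymin=-10.489, xmax=-4.118, ymax=4.966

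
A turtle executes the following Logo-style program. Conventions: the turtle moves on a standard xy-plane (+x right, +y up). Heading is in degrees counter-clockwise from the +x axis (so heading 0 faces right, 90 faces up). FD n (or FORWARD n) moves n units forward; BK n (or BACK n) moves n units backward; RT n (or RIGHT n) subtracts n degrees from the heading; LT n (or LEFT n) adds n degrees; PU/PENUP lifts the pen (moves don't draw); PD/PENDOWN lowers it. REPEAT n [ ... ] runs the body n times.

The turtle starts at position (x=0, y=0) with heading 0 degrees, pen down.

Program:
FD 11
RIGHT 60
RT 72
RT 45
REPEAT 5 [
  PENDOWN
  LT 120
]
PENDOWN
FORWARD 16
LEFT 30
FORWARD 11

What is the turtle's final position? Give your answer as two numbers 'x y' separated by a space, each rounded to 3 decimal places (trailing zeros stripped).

Answer: 17.688 25.241

Derivation:
Executing turtle program step by step:
Start: pos=(0,0), heading=0, pen down
FD 11: (0,0) -> (11,0) [heading=0, draw]
RT 60: heading 0 -> 300
RT 72: heading 300 -> 228
RT 45: heading 228 -> 183
REPEAT 5 [
  -- iteration 1/5 --
  PD: pen down
  LT 120: heading 183 -> 303
  -- iteration 2/5 --
  PD: pen down
  LT 120: heading 303 -> 63
  -- iteration 3/5 --
  PD: pen down
  LT 120: heading 63 -> 183
  -- iteration 4/5 --
  PD: pen down
  LT 120: heading 183 -> 303
  -- iteration 5/5 --
  PD: pen down
  LT 120: heading 303 -> 63
]
PD: pen down
FD 16: (11,0) -> (18.264,14.256) [heading=63, draw]
LT 30: heading 63 -> 93
FD 11: (18.264,14.256) -> (17.688,25.241) [heading=93, draw]
Final: pos=(17.688,25.241), heading=93, 3 segment(s) drawn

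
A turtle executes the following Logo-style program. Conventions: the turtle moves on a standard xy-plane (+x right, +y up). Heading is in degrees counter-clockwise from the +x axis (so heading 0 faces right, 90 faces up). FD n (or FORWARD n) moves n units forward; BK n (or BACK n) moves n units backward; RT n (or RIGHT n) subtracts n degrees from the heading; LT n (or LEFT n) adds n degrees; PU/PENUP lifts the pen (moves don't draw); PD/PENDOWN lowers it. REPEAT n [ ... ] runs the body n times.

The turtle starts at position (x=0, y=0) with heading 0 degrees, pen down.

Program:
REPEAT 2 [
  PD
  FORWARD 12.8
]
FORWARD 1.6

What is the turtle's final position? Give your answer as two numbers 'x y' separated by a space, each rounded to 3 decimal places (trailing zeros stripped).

Executing turtle program step by step:
Start: pos=(0,0), heading=0, pen down
REPEAT 2 [
  -- iteration 1/2 --
  PD: pen down
  FD 12.8: (0,0) -> (12.8,0) [heading=0, draw]
  -- iteration 2/2 --
  PD: pen down
  FD 12.8: (12.8,0) -> (25.6,0) [heading=0, draw]
]
FD 1.6: (25.6,0) -> (27.2,0) [heading=0, draw]
Final: pos=(27.2,0), heading=0, 3 segment(s) drawn

Answer: 27.2 0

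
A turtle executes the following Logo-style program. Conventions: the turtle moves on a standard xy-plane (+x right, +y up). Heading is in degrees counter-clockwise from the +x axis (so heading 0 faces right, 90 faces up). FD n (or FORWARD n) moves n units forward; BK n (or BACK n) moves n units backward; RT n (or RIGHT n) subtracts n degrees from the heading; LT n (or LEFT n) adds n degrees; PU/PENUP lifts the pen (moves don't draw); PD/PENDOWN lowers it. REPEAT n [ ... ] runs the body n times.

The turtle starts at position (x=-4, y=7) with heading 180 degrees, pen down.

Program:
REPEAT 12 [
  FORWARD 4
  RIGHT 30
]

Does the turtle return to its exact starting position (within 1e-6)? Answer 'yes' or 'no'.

Executing turtle program step by step:
Start: pos=(-4,7), heading=180, pen down
REPEAT 12 [
  -- iteration 1/12 --
  FD 4: (-4,7) -> (-8,7) [heading=180, draw]
  RT 30: heading 180 -> 150
  -- iteration 2/12 --
  FD 4: (-8,7) -> (-11.464,9) [heading=150, draw]
  RT 30: heading 150 -> 120
  -- iteration 3/12 --
  FD 4: (-11.464,9) -> (-13.464,12.464) [heading=120, draw]
  RT 30: heading 120 -> 90
  -- iteration 4/12 --
  FD 4: (-13.464,12.464) -> (-13.464,16.464) [heading=90, draw]
  RT 30: heading 90 -> 60
  -- iteration 5/12 --
  FD 4: (-13.464,16.464) -> (-11.464,19.928) [heading=60, draw]
  RT 30: heading 60 -> 30
  -- iteration 6/12 --
  FD 4: (-11.464,19.928) -> (-8,21.928) [heading=30, draw]
  RT 30: heading 30 -> 0
  -- iteration 7/12 --
  FD 4: (-8,21.928) -> (-4,21.928) [heading=0, draw]
  RT 30: heading 0 -> 330
  -- iteration 8/12 --
  FD 4: (-4,21.928) -> (-0.536,19.928) [heading=330, draw]
  RT 30: heading 330 -> 300
  -- iteration 9/12 --
  FD 4: (-0.536,19.928) -> (1.464,16.464) [heading=300, draw]
  RT 30: heading 300 -> 270
  -- iteration 10/12 --
  FD 4: (1.464,16.464) -> (1.464,12.464) [heading=270, draw]
  RT 30: heading 270 -> 240
  -- iteration 11/12 --
  FD 4: (1.464,12.464) -> (-0.536,9) [heading=240, draw]
  RT 30: heading 240 -> 210
  -- iteration 12/12 --
  FD 4: (-0.536,9) -> (-4,7) [heading=210, draw]
  RT 30: heading 210 -> 180
]
Final: pos=(-4,7), heading=180, 12 segment(s) drawn

Start position: (-4, 7)
Final position: (-4, 7)
Distance = 0; < 1e-6 -> CLOSED

Answer: yes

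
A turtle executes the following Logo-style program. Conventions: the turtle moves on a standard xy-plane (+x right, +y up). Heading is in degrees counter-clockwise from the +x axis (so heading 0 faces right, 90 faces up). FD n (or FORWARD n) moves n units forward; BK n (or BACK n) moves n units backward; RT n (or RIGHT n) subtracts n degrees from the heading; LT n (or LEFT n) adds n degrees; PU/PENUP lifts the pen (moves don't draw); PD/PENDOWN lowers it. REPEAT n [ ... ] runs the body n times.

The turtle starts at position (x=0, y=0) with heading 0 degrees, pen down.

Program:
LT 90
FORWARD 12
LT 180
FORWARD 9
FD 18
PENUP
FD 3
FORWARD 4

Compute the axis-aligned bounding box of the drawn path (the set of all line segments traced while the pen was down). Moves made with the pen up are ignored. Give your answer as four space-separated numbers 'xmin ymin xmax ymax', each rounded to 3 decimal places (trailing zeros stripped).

Answer: 0 -15 0 12

Derivation:
Executing turtle program step by step:
Start: pos=(0,0), heading=0, pen down
LT 90: heading 0 -> 90
FD 12: (0,0) -> (0,12) [heading=90, draw]
LT 180: heading 90 -> 270
FD 9: (0,12) -> (0,3) [heading=270, draw]
FD 18: (0,3) -> (0,-15) [heading=270, draw]
PU: pen up
FD 3: (0,-15) -> (0,-18) [heading=270, move]
FD 4: (0,-18) -> (0,-22) [heading=270, move]
Final: pos=(0,-22), heading=270, 3 segment(s) drawn

Segment endpoints: x in {0, 0, 0, 0}, y in {-15, 0, 3, 12}
xmin=0, ymin=-15, xmax=0, ymax=12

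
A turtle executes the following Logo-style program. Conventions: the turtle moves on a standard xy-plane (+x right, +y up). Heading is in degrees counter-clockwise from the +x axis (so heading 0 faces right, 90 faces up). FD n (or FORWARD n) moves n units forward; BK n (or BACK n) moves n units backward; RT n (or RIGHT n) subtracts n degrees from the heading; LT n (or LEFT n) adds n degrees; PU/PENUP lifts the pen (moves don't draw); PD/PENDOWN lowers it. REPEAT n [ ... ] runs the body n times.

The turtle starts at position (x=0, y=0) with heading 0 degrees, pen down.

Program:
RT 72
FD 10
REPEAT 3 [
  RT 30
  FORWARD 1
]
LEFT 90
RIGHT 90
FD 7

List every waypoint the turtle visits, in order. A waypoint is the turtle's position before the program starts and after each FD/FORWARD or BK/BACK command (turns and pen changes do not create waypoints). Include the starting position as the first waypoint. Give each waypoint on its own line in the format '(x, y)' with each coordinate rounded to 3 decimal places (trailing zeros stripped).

Answer: (0, 0)
(3.09, -9.511)
(2.882, -10.489)
(2.213, -11.232)
(1.262, -11.541)
(-5.395, -13.704)

Derivation:
Executing turtle program step by step:
Start: pos=(0,0), heading=0, pen down
RT 72: heading 0 -> 288
FD 10: (0,0) -> (3.09,-9.511) [heading=288, draw]
REPEAT 3 [
  -- iteration 1/3 --
  RT 30: heading 288 -> 258
  FD 1: (3.09,-9.511) -> (2.882,-10.489) [heading=258, draw]
  -- iteration 2/3 --
  RT 30: heading 258 -> 228
  FD 1: (2.882,-10.489) -> (2.213,-11.232) [heading=228, draw]
  -- iteration 3/3 --
  RT 30: heading 228 -> 198
  FD 1: (2.213,-11.232) -> (1.262,-11.541) [heading=198, draw]
]
LT 90: heading 198 -> 288
RT 90: heading 288 -> 198
FD 7: (1.262,-11.541) -> (-5.395,-13.704) [heading=198, draw]
Final: pos=(-5.395,-13.704), heading=198, 5 segment(s) drawn
Waypoints (6 total):
(0, 0)
(3.09, -9.511)
(2.882, -10.489)
(2.213, -11.232)
(1.262, -11.541)
(-5.395, -13.704)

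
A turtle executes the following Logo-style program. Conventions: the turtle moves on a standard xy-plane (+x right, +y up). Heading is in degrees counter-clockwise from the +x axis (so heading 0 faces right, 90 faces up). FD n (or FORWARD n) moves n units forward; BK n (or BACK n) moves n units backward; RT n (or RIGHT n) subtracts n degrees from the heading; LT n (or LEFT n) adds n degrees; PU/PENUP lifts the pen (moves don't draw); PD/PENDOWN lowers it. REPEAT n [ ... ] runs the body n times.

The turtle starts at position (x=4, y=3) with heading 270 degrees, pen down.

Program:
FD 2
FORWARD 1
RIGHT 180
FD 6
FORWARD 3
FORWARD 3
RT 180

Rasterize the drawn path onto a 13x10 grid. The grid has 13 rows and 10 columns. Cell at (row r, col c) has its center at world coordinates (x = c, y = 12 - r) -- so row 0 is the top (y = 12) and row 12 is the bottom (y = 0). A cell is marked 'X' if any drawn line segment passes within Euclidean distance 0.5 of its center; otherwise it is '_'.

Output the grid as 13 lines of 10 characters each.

Segment 0: (4,3) -> (4,1)
Segment 1: (4,1) -> (4,0)
Segment 2: (4,0) -> (4,6)
Segment 3: (4,6) -> (4,9)
Segment 4: (4,9) -> (4,12)

Answer: ____X_____
____X_____
____X_____
____X_____
____X_____
____X_____
____X_____
____X_____
____X_____
____X_____
____X_____
____X_____
____X_____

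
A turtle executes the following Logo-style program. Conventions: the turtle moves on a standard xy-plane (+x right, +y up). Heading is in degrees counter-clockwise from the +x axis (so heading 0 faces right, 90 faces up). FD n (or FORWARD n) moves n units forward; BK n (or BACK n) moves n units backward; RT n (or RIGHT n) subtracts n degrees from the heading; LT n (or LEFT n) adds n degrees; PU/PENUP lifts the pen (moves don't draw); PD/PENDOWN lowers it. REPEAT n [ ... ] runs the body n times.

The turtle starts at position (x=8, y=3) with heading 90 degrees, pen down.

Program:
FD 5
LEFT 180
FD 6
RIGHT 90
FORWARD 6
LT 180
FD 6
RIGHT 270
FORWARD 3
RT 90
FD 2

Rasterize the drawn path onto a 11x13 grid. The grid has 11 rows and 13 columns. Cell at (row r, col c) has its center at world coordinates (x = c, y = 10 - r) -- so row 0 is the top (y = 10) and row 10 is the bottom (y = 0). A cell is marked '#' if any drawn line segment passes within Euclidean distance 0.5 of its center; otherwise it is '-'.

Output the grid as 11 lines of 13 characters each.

Answer: -------------
-------------
--------#----
--------#----
--------#----
--------###--
--------#----
--------#----
--#######----
-------------
-------------

Derivation:
Segment 0: (8,3) -> (8,8)
Segment 1: (8,8) -> (8,2)
Segment 2: (8,2) -> (2,2)
Segment 3: (2,2) -> (8,2)
Segment 4: (8,2) -> (8,5)
Segment 5: (8,5) -> (10,5)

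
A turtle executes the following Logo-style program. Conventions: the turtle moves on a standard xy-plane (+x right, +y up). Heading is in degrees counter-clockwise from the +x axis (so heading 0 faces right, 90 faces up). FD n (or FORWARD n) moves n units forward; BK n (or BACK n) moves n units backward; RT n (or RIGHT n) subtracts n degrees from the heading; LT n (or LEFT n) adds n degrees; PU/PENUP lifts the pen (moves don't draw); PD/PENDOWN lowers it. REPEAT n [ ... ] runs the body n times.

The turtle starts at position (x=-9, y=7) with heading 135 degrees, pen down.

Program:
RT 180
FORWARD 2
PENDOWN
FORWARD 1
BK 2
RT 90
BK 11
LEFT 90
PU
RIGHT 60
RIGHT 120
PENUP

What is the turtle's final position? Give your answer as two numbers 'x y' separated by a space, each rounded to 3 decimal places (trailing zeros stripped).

Answer: -0.515 14.071

Derivation:
Executing turtle program step by step:
Start: pos=(-9,7), heading=135, pen down
RT 180: heading 135 -> 315
FD 2: (-9,7) -> (-7.586,5.586) [heading=315, draw]
PD: pen down
FD 1: (-7.586,5.586) -> (-6.879,4.879) [heading=315, draw]
BK 2: (-6.879,4.879) -> (-8.293,6.293) [heading=315, draw]
RT 90: heading 315 -> 225
BK 11: (-8.293,6.293) -> (-0.515,14.071) [heading=225, draw]
LT 90: heading 225 -> 315
PU: pen up
RT 60: heading 315 -> 255
RT 120: heading 255 -> 135
PU: pen up
Final: pos=(-0.515,14.071), heading=135, 4 segment(s) drawn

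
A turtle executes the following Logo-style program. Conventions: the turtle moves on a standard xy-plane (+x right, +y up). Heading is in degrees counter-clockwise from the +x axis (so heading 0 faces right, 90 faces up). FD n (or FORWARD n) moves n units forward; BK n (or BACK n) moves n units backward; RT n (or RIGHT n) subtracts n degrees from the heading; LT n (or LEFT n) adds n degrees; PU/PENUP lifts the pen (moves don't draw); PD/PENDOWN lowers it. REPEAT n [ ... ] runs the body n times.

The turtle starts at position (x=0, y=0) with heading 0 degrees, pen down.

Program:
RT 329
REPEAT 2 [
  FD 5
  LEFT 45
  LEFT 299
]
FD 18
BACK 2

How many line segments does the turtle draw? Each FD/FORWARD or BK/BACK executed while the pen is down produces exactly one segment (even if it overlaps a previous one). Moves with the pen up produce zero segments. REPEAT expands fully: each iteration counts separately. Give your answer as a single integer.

Executing turtle program step by step:
Start: pos=(0,0), heading=0, pen down
RT 329: heading 0 -> 31
REPEAT 2 [
  -- iteration 1/2 --
  FD 5: (0,0) -> (4.286,2.575) [heading=31, draw]
  LT 45: heading 31 -> 76
  LT 299: heading 76 -> 15
  -- iteration 2/2 --
  FD 5: (4.286,2.575) -> (9.115,3.869) [heading=15, draw]
  LT 45: heading 15 -> 60
  LT 299: heading 60 -> 359
]
FD 18: (9.115,3.869) -> (27.113,3.555) [heading=359, draw]
BK 2: (27.113,3.555) -> (25.113,3.59) [heading=359, draw]
Final: pos=(25.113,3.59), heading=359, 4 segment(s) drawn
Segments drawn: 4

Answer: 4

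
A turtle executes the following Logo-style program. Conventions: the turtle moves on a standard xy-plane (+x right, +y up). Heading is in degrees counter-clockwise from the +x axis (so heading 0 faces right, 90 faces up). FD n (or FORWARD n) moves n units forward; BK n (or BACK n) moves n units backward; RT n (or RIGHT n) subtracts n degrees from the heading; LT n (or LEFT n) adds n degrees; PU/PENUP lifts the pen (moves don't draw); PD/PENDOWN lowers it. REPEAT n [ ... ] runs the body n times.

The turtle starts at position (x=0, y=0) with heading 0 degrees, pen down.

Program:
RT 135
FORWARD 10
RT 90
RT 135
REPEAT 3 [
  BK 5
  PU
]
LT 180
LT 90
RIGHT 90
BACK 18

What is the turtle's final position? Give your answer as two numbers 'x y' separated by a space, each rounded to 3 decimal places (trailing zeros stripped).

Answer: -4.071 -7.071

Derivation:
Executing turtle program step by step:
Start: pos=(0,0), heading=0, pen down
RT 135: heading 0 -> 225
FD 10: (0,0) -> (-7.071,-7.071) [heading=225, draw]
RT 90: heading 225 -> 135
RT 135: heading 135 -> 0
REPEAT 3 [
  -- iteration 1/3 --
  BK 5: (-7.071,-7.071) -> (-12.071,-7.071) [heading=0, draw]
  PU: pen up
  -- iteration 2/3 --
  BK 5: (-12.071,-7.071) -> (-17.071,-7.071) [heading=0, move]
  PU: pen up
  -- iteration 3/3 --
  BK 5: (-17.071,-7.071) -> (-22.071,-7.071) [heading=0, move]
  PU: pen up
]
LT 180: heading 0 -> 180
LT 90: heading 180 -> 270
RT 90: heading 270 -> 180
BK 18: (-22.071,-7.071) -> (-4.071,-7.071) [heading=180, move]
Final: pos=(-4.071,-7.071), heading=180, 2 segment(s) drawn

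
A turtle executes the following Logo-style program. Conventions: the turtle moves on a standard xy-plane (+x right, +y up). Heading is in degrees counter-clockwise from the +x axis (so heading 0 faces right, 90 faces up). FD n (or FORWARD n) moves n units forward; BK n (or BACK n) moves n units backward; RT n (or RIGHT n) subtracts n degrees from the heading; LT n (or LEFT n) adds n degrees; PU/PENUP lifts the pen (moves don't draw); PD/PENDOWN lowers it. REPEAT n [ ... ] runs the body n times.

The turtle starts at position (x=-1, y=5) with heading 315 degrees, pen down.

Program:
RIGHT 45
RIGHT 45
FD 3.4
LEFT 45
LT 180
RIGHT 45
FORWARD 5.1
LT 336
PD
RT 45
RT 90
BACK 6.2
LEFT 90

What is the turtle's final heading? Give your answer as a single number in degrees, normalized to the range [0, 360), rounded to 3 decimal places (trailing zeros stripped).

Answer: 336

Derivation:
Executing turtle program step by step:
Start: pos=(-1,5), heading=315, pen down
RT 45: heading 315 -> 270
RT 45: heading 270 -> 225
FD 3.4: (-1,5) -> (-3.404,2.596) [heading=225, draw]
LT 45: heading 225 -> 270
LT 180: heading 270 -> 90
RT 45: heading 90 -> 45
FD 5.1: (-3.404,2.596) -> (0.202,6.202) [heading=45, draw]
LT 336: heading 45 -> 21
PD: pen down
RT 45: heading 21 -> 336
RT 90: heading 336 -> 246
BK 6.2: (0.202,6.202) -> (2.724,11.866) [heading=246, draw]
LT 90: heading 246 -> 336
Final: pos=(2.724,11.866), heading=336, 3 segment(s) drawn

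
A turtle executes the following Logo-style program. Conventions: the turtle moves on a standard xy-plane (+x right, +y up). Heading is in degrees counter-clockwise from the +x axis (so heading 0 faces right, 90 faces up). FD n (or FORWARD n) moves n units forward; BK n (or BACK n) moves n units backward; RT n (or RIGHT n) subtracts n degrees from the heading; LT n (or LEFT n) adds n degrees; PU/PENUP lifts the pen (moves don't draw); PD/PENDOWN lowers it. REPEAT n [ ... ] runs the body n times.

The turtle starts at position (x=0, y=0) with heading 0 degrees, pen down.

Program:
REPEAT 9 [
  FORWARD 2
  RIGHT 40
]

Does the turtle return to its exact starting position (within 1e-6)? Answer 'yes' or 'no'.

Executing turtle program step by step:
Start: pos=(0,0), heading=0, pen down
REPEAT 9 [
  -- iteration 1/9 --
  FD 2: (0,0) -> (2,0) [heading=0, draw]
  RT 40: heading 0 -> 320
  -- iteration 2/9 --
  FD 2: (2,0) -> (3.532,-1.286) [heading=320, draw]
  RT 40: heading 320 -> 280
  -- iteration 3/9 --
  FD 2: (3.532,-1.286) -> (3.879,-3.255) [heading=280, draw]
  RT 40: heading 280 -> 240
  -- iteration 4/9 --
  FD 2: (3.879,-3.255) -> (2.879,-4.987) [heading=240, draw]
  RT 40: heading 240 -> 200
  -- iteration 5/9 --
  FD 2: (2.879,-4.987) -> (1,-5.671) [heading=200, draw]
  RT 40: heading 200 -> 160
  -- iteration 6/9 --
  FD 2: (1,-5.671) -> (-0.879,-4.987) [heading=160, draw]
  RT 40: heading 160 -> 120
  -- iteration 7/9 --
  FD 2: (-0.879,-4.987) -> (-1.879,-3.255) [heading=120, draw]
  RT 40: heading 120 -> 80
  -- iteration 8/9 --
  FD 2: (-1.879,-3.255) -> (-1.532,-1.286) [heading=80, draw]
  RT 40: heading 80 -> 40
  -- iteration 9/9 --
  FD 2: (-1.532,-1.286) -> (0,0) [heading=40, draw]
  RT 40: heading 40 -> 0
]
Final: pos=(0,0), heading=0, 9 segment(s) drawn

Start position: (0, 0)
Final position: (0, 0)
Distance = 0; < 1e-6 -> CLOSED

Answer: yes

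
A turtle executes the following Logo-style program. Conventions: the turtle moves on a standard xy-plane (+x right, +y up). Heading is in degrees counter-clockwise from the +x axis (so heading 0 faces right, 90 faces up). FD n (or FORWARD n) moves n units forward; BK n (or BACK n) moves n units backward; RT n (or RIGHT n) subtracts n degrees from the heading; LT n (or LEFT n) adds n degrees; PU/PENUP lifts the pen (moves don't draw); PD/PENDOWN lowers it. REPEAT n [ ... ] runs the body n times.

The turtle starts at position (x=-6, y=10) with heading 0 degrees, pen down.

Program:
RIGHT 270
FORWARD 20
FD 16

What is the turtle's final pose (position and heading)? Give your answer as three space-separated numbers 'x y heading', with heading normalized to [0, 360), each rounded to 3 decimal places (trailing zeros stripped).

Answer: -6 46 90

Derivation:
Executing turtle program step by step:
Start: pos=(-6,10), heading=0, pen down
RT 270: heading 0 -> 90
FD 20: (-6,10) -> (-6,30) [heading=90, draw]
FD 16: (-6,30) -> (-6,46) [heading=90, draw]
Final: pos=(-6,46), heading=90, 2 segment(s) drawn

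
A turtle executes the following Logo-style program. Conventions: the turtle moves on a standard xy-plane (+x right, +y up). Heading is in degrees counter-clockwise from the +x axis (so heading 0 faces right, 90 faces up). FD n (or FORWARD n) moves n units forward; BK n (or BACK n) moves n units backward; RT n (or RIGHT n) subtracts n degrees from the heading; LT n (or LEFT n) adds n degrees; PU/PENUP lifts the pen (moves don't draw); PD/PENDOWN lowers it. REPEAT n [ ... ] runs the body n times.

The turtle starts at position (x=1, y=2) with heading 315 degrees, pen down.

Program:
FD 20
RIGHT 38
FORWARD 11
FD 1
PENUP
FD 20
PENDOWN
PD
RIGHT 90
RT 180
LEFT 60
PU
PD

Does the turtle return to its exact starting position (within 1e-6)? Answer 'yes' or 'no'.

Executing turtle program step by step:
Start: pos=(1,2), heading=315, pen down
FD 20: (1,2) -> (15.142,-12.142) [heading=315, draw]
RT 38: heading 315 -> 277
FD 11: (15.142,-12.142) -> (16.483,-23.06) [heading=277, draw]
FD 1: (16.483,-23.06) -> (16.605,-24.053) [heading=277, draw]
PU: pen up
FD 20: (16.605,-24.053) -> (19.042,-43.904) [heading=277, move]
PD: pen down
PD: pen down
RT 90: heading 277 -> 187
RT 180: heading 187 -> 7
LT 60: heading 7 -> 67
PU: pen up
PD: pen down
Final: pos=(19.042,-43.904), heading=67, 3 segment(s) drawn

Start position: (1, 2)
Final position: (19.042, -43.904)
Distance = 49.322; >= 1e-6 -> NOT closed

Answer: no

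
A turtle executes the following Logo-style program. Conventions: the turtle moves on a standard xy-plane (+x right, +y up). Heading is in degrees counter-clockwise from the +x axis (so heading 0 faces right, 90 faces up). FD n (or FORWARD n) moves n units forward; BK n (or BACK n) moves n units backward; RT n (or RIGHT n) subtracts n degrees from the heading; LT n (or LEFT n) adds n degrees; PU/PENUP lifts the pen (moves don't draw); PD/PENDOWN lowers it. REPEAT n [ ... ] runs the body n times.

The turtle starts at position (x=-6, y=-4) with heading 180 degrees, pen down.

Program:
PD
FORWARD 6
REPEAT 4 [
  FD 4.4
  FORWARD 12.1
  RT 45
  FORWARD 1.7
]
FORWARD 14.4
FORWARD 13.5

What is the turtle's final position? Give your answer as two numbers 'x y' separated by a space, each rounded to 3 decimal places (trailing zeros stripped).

Answer: 1.1 39.939

Derivation:
Executing turtle program step by step:
Start: pos=(-6,-4), heading=180, pen down
PD: pen down
FD 6: (-6,-4) -> (-12,-4) [heading=180, draw]
REPEAT 4 [
  -- iteration 1/4 --
  FD 4.4: (-12,-4) -> (-16.4,-4) [heading=180, draw]
  FD 12.1: (-16.4,-4) -> (-28.5,-4) [heading=180, draw]
  RT 45: heading 180 -> 135
  FD 1.7: (-28.5,-4) -> (-29.702,-2.798) [heading=135, draw]
  -- iteration 2/4 --
  FD 4.4: (-29.702,-2.798) -> (-32.813,0.313) [heading=135, draw]
  FD 12.1: (-32.813,0.313) -> (-41.369,8.869) [heading=135, draw]
  RT 45: heading 135 -> 90
  FD 1.7: (-41.369,8.869) -> (-41.369,10.569) [heading=90, draw]
  -- iteration 3/4 --
  FD 4.4: (-41.369,10.569) -> (-41.369,14.969) [heading=90, draw]
  FD 12.1: (-41.369,14.969) -> (-41.369,27.069) [heading=90, draw]
  RT 45: heading 90 -> 45
  FD 1.7: (-41.369,27.069) -> (-40.167,28.271) [heading=45, draw]
  -- iteration 4/4 --
  FD 4.4: (-40.167,28.271) -> (-37.056,31.383) [heading=45, draw]
  FD 12.1: (-37.056,31.383) -> (-28.5,39.939) [heading=45, draw]
  RT 45: heading 45 -> 0
  FD 1.7: (-28.5,39.939) -> (-26.8,39.939) [heading=0, draw]
]
FD 14.4: (-26.8,39.939) -> (-12.4,39.939) [heading=0, draw]
FD 13.5: (-12.4,39.939) -> (1.1,39.939) [heading=0, draw]
Final: pos=(1.1,39.939), heading=0, 15 segment(s) drawn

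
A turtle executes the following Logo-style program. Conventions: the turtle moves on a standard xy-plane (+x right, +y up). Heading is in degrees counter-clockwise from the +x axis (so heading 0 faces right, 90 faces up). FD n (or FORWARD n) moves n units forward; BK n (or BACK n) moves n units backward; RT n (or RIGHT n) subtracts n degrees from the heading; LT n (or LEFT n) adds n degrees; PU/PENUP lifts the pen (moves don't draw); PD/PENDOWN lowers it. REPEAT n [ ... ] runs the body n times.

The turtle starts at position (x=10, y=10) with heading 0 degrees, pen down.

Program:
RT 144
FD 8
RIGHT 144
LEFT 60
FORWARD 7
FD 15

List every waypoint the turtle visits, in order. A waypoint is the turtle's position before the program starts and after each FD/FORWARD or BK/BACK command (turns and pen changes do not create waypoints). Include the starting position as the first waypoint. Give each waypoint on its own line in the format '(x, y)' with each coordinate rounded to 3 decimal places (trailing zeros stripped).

Answer: (10, 10)
(3.528, 5.298)
(-1.156, 10.5)
(-11.193, 21.647)

Derivation:
Executing turtle program step by step:
Start: pos=(10,10), heading=0, pen down
RT 144: heading 0 -> 216
FD 8: (10,10) -> (3.528,5.298) [heading=216, draw]
RT 144: heading 216 -> 72
LT 60: heading 72 -> 132
FD 7: (3.528,5.298) -> (-1.156,10.5) [heading=132, draw]
FD 15: (-1.156,10.5) -> (-11.193,21.647) [heading=132, draw]
Final: pos=(-11.193,21.647), heading=132, 3 segment(s) drawn
Waypoints (4 total):
(10, 10)
(3.528, 5.298)
(-1.156, 10.5)
(-11.193, 21.647)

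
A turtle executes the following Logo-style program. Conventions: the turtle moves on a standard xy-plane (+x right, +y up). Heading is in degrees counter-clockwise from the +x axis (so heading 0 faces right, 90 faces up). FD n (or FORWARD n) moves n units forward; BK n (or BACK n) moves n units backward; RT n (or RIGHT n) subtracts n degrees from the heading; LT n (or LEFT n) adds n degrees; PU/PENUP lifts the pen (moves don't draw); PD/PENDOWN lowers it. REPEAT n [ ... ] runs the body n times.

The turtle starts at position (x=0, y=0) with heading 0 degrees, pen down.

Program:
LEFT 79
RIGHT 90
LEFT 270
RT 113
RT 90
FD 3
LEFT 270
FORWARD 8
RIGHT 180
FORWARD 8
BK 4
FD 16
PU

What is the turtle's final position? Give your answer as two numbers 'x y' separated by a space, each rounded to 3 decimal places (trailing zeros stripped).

Executing turtle program step by step:
Start: pos=(0,0), heading=0, pen down
LT 79: heading 0 -> 79
RT 90: heading 79 -> 349
LT 270: heading 349 -> 259
RT 113: heading 259 -> 146
RT 90: heading 146 -> 56
FD 3: (0,0) -> (1.678,2.487) [heading=56, draw]
LT 270: heading 56 -> 326
FD 8: (1.678,2.487) -> (8.31,-1.986) [heading=326, draw]
RT 180: heading 326 -> 146
FD 8: (8.31,-1.986) -> (1.678,2.487) [heading=146, draw]
BK 4: (1.678,2.487) -> (4.994,0.25) [heading=146, draw]
FD 16: (4.994,0.25) -> (-8.271,9.197) [heading=146, draw]
PU: pen up
Final: pos=(-8.271,9.197), heading=146, 5 segment(s) drawn

Answer: -8.271 9.197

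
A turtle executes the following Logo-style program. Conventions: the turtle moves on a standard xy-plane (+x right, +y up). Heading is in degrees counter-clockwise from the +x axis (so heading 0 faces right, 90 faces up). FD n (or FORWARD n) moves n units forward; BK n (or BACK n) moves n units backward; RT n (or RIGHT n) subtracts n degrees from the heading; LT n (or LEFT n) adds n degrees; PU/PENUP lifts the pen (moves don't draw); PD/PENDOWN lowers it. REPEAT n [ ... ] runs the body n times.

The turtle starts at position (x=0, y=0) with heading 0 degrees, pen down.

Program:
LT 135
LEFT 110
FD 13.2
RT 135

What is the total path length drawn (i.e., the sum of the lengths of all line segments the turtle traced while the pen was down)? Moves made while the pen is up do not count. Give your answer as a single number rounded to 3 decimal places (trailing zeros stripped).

Answer: 13.2

Derivation:
Executing turtle program step by step:
Start: pos=(0,0), heading=0, pen down
LT 135: heading 0 -> 135
LT 110: heading 135 -> 245
FD 13.2: (0,0) -> (-5.579,-11.963) [heading=245, draw]
RT 135: heading 245 -> 110
Final: pos=(-5.579,-11.963), heading=110, 1 segment(s) drawn

Segment lengths:
  seg 1: (0,0) -> (-5.579,-11.963), length = 13.2
Total = 13.2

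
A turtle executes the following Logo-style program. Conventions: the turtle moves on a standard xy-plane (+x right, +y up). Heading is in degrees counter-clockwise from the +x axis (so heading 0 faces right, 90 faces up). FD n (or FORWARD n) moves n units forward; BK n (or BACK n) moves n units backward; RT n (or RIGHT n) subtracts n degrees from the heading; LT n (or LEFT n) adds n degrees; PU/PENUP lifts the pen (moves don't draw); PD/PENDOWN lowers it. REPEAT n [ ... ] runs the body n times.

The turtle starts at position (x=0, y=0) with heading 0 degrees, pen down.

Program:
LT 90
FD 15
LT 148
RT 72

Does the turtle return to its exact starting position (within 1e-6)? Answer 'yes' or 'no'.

Answer: no

Derivation:
Executing turtle program step by step:
Start: pos=(0,0), heading=0, pen down
LT 90: heading 0 -> 90
FD 15: (0,0) -> (0,15) [heading=90, draw]
LT 148: heading 90 -> 238
RT 72: heading 238 -> 166
Final: pos=(0,15), heading=166, 1 segment(s) drawn

Start position: (0, 0)
Final position: (0, 15)
Distance = 15; >= 1e-6 -> NOT closed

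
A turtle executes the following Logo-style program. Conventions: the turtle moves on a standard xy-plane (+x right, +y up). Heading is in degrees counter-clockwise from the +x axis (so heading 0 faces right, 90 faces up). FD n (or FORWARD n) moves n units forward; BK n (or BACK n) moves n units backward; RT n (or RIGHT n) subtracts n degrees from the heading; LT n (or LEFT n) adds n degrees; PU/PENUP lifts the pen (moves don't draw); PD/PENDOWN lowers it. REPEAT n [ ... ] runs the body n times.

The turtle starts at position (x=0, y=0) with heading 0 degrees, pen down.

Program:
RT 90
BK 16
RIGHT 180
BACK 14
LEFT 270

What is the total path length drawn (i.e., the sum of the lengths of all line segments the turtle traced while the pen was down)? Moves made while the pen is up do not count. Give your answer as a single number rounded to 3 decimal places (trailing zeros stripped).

Answer: 30

Derivation:
Executing turtle program step by step:
Start: pos=(0,0), heading=0, pen down
RT 90: heading 0 -> 270
BK 16: (0,0) -> (0,16) [heading=270, draw]
RT 180: heading 270 -> 90
BK 14: (0,16) -> (0,2) [heading=90, draw]
LT 270: heading 90 -> 0
Final: pos=(0,2), heading=0, 2 segment(s) drawn

Segment lengths:
  seg 1: (0,0) -> (0,16), length = 16
  seg 2: (0,16) -> (0,2), length = 14
Total = 30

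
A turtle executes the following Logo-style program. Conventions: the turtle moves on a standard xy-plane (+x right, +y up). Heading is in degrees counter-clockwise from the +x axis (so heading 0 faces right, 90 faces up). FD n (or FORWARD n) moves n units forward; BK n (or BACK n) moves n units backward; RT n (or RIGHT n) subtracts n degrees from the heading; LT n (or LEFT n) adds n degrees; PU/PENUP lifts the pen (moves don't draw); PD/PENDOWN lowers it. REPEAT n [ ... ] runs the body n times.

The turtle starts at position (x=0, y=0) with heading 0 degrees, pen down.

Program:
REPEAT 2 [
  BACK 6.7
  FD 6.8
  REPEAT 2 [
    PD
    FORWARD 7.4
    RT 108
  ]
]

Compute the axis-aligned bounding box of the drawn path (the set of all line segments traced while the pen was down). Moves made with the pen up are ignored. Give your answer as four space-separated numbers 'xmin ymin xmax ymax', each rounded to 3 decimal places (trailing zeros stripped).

Executing turtle program step by step:
Start: pos=(0,0), heading=0, pen down
REPEAT 2 [
  -- iteration 1/2 --
  BK 6.7: (0,0) -> (-6.7,0) [heading=0, draw]
  FD 6.8: (-6.7,0) -> (0.1,0) [heading=0, draw]
  REPEAT 2 [
    -- iteration 1/2 --
    PD: pen down
    FD 7.4: (0.1,0) -> (7.5,0) [heading=0, draw]
    RT 108: heading 0 -> 252
    -- iteration 2/2 --
    PD: pen down
    FD 7.4: (7.5,0) -> (5.213,-7.038) [heading=252, draw]
    RT 108: heading 252 -> 144
  ]
  -- iteration 2/2 --
  BK 6.7: (5.213,-7.038) -> (10.634,-10.976) [heading=144, draw]
  FD 6.8: (10.634,-10.976) -> (5.132,-6.979) [heading=144, draw]
  REPEAT 2 [
    -- iteration 1/2 --
    PD: pen down
    FD 7.4: (5.132,-6.979) -> (-0.854,-2.629) [heading=144, draw]
    RT 108: heading 144 -> 36
    -- iteration 2/2 --
    PD: pen down
    FD 7.4: (-0.854,-2.629) -> (5.132,1.72) [heading=36, draw]
    RT 108: heading 36 -> 288
  ]
]
Final: pos=(5.132,1.72), heading=288, 8 segment(s) drawn

Segment endpoints: x in {-6.7, -0.854, 0, 0.1, 5.132, 5.132, 5.213, 7.5, 10.634}, y in {-10.976, -7.038, -6.979, -2.629, 0, 1.72}
xmin=-6.7, ymin=-10.976, xmax=10.634, ymax=1.72

Answer: -6.7 -10.976 10.634 1.72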